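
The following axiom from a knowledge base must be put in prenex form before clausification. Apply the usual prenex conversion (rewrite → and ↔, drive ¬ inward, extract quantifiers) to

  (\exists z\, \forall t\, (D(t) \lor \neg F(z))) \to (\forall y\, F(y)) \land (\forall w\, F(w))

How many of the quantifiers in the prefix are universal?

3

Eliminate → and ↔ using ¬ and ∨.
  \neg (\exists z\, \forall t\, (D(t) \lor \neg F(z))) \lor (\forall y\, F(y)) \land (\forall w\, F(w))
Drive negations inward (¬∀x A ≡ ∃x ¬A, ¬∃x A ≡ ∀x ¬A, De Morgan for ∧/∨):
  (\forall z\, \exists t\, (\neg D(t) \land F(z))) \lor (\forall y\, F(y)) \land (\forall w\, F(w))
Finally move all quantifiers to the prefix:
  \forall z\, \exists t\, \forall y\, \forall w\, (\neg D(t) \land F(z) \lor F(y) \land F(w))
The prefix is \forall z \exists t \forall y \forall w: 3 universal, 1 existential.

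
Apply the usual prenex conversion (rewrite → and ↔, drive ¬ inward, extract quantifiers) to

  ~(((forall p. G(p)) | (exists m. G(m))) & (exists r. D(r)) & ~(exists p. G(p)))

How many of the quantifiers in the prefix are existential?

2

Move each ¬ inward, flipping quantifiers it crosses:
  (exists p. ~G(p)) & (forall m. ~G(m)) | (forall r. ~D(r)) | (exists p. G(p))
Give each quantifier a distinct variable: p↦y.
  (exists p. ~G(p)) & (forall m. ~G(m)) | (forall r. ~D(r)) | (exists y. G(y))
Pull the quantifiers to the front (each side's bound variable is not free in the other side):
  exists p. forall m. forall r. exists y. (~G(p) & ~G(m) | ~D(r) | G(y))
The prefix is exists p forall m forall r exists y: 2 universal, 2 existential.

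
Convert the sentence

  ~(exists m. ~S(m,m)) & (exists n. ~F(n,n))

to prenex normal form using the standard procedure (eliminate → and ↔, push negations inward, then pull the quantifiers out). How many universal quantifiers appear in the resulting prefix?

Push ¬ through the quantifiers and connectives to reach negation normal form:
  (forall m. S(m,m)) & (exists n. ~F(n,n))
Extract every quantifier outward, since the variables are now distinct and don't occur free across branches:
  forall m. exists n. (S(m,m) & ~F(n,n))
The prefix is forall m exists n: 1 universal, 1 existential.

1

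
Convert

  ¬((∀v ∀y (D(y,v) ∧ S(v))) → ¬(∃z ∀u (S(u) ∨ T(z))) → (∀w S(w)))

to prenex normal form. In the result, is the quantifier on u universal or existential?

Eliminate → and ↔ using ¬ and ∨.
  ¬(¬(∀v ∀y (D(y,v) ∧ S(v))) ∨ ¬¬(∃z ∀u (S(u) ∨ T(z))) ∨ (∀w S(w)))
Push ¬ through the quantifiers and connectives to reach negation normal form:
  (∀v ∀y (D(y,v) ∧ S(v))) ∧ (∀z ∃u (¬S(u) ∧ ¬T(z))) ∧ (∃w ¬S(w))
Finally move all quantifiers to the prefix:
  ∀v ∀y ∀z ∃u ∃w (D(y,v) ∧ S(v) ∧ ¬S(u) ∧ ¬T(z) ∧ ¬S(w))
The quantifier ∀u sits under an odd number of negations (counting the antecedent side of each →), so it flips to ∃u.

existential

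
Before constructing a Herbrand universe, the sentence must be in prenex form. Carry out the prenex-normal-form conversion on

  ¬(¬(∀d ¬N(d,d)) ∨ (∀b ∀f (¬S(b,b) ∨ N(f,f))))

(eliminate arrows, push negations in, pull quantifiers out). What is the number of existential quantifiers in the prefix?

2

Drive negations inward (¬∀x A ≡ ∃x ¬A, ¬∃x A ≡ ∀x ¬A, De Morgan for ∧/∨):
  (∀d ¬N(d,d)) ∧ (∃b ∃f (S(b,b) ∧ ¬N(f,f)))
Finally move all quantifiers to the prefix:
  ∀d ∃b ∃f (¬N(d,d) ∧ S(b,b) ∧ ¬N(f,f))
The prefix is ∀d ∃b ∃f: 1 universal, 2 existential.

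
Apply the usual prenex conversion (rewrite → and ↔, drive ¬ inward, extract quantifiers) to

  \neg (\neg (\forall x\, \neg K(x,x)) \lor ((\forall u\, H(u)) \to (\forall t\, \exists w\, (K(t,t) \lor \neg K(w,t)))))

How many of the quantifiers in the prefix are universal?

3

First replace A → B with ¬A ∨ B.
  \neg (\neg (\forall x\, \neg K(x,x)) \lor \neg (\forall u\, H(u)) \lor (\forall t\, \exists w\, (K(t,t) \lor \neg K(w,t))))
Push ¬ through the quantifiers and connectives to reach negation normal form:
  (\forall x\, \neg K(x,x)) \land (\forall u\, H(u)) \land (\exists t\, \forall w\, (\neg K(t,t) \land K(w,t)))
All bound variables are already distinct, so no renaming is needed.
Extract every quantifier outward, since the variables are now distinct and don't occur free across branches:
  \forall x\, \forall u\, \exists t\, \forall w\, (\neg K(x,x) \land H(u) \land \neg K(t,t) \land K(w,t))
The prefix is \forall x \forall u \exists t \forall w: 3 universal, 1 existential.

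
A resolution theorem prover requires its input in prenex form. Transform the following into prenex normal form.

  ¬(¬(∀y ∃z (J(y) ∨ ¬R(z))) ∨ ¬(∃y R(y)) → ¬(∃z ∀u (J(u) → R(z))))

∃y ∀z ∀b ∃v1 ∀u ((¬J(y) ∧ R(z) ∨ ¬R(b)) ∧ (¬J(u) ∨ R(v1)))

First replace A → B with ¬A ∨ B.
  ¬(¬(¬(∀y ∃z (J(y) ∨ ¬R(z))) ∨ ¬(∃y R(y))) ∨ ¬(∃z ∀u (¬J(u) ∨ R(z))))
Drive negations inward (¬∀x A ≡ ∃x ¬A, ¬∃x A ≡ ∀x ¬A, De Morgan for ∧/∨):
  ((∃y ∀z (¬J(y) ∧ R(z))) ∨ (∀y ¬R(y))) ∧ (∃z ∀u (¬J(u) ∨ R(z)))
Rename bound variables to avoid capture: y↦b, z↦v1.
  ((∃y ∀z (¬J(y) ∧ R(z))) ∨ (∀b ¬R(b))) ∧ (∃v1 ∀u (¬J(u) ∨ R(v1)))
Finally move all quantifiers to the prefix:
  ∃y ∀z ∀b ∃v1 ∀u ((¬J(y) ∧ R(z) ∨ ¬R(b)) ∧ (¬J(u) ∨ R(v1)))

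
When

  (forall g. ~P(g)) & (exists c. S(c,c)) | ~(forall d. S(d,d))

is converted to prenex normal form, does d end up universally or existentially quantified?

existential

Move each ¬ inward, flipping quantifiers it crosses:
  (forall g. ~P(g)) & (exists c. S(c,c)) | (exists d. ~S(d,d))
Pull the quantifiers to the front (each side's bound variable is not free in the other side):
  forall g. exists c. exists d. (~P(g) & S(c,c) | ~S(d,d))
The quantifier forall d sits under an odd number of negations, so it flips to exists d.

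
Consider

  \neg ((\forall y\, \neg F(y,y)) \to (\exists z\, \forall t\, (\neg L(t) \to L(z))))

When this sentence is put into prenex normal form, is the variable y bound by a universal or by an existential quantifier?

universal

Eliminate → and ↔ using ¬ and ∨.
  \neg (\neg (\forall y\, \neg F(y,y)) \lor (\exists z\, \forall t\, (\neg \neg L(t) \lor L(z))))
Drive negations inward (¬∀x A ≡ ∃x ¬A, ¬∃x A ≡ ∀x ¬A, De Morgan for ∧/∨):
  (\forall y\, \neg F(y,y)) \land (\forall z\, \exists t\, (\neg L(t) \land \neg L(z)))
Finally move all quantifiers to the prefix:
  \forall y\, \forall z\, \exists t\, (\neg F(y,y) \land \neg L(t) \land \neg L(z))
The quantifier \forall y sits under an even number of negations (counting the antecedent side of each →), so it remains universal.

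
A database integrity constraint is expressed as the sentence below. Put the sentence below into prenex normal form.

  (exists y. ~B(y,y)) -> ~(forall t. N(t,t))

forall y. exists t. (B(y,y) | ~N(t,t))

Rewrite implications/biconditionals: A → B as ¬A ∨ B.
  ~(exists y. ~B(y,y)) | ~(forall t. N(t,t))
Push ¬ through the quantifiers and connectives to reach negation normal form:
  (forall y. B(y,y)) | (exists t. ~N(t,t))
All bound variables are already distinct, so no renaming is needed.
Extract every quantifier outward, since the variables are now distinct and don't occur free across branches:
  forall y. exists t. (B(y,y) | ~N(t,t))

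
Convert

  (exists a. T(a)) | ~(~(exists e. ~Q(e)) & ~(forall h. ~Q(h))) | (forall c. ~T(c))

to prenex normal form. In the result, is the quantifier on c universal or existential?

universal

Drive negations inward (¬∀x A ≡ ∃x ¬A, ¬∃x A ≡ ∀x ¬A, De Morgan for ∧/∨):
  (exists a. T(a)) | (exists e. ~Q(e)) | (forall h. ~Q(h)) | (forall c. ~T(c))
Pull the quantifiers to the front (each side's bound variable is not free in the other side):
  exists a. exists e. forall h. forall c. (T(a) | ~Q(e) | ~Q(h) | ~T(c))
The quantifier forall c sits under an even number of negations, so it remains universal.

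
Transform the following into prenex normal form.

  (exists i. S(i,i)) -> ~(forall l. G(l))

forall i. exists l. (~S(i,i) | ~G(l))

Eliminate → and ↔ using ¬ and ∨.
  ~(exists i. S(i,i)) | ~(forall l. G(l))
Move each ¬ inward, flipping quantifiers it crosses:
  (forall i. ~S(i,i)) | (exists l. ~G(l))
All bound variables are already distinct, so no renaming is needed.
Extract every quantifier outward, since the variables are now distinct and don't occur free across branches:
  forall i. exists l. (~S(i,i) | ~G(l))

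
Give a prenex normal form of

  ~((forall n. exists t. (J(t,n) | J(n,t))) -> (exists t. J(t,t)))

Eliminate → and ↔ using ¬ and ∨.
  ~(~(forall n. exists t. (J(t,n) | J(n,t))) | (exists t. J(t,t)))
Push ¬ through the quantifiers and connectives to reach negation normal form:
  (forall n. exists t. (J(t,n) | J(n,t))) & (forall t. ~J(t,t))
Rename bound variables to avoid capture: t↦y1.
  (forall n. exists t. (J(t,n) | J(n,t))) & (forall y1. ~J(y1,y1))
Pull the quantifiers to the front (each side's bound variable is not free in the other side):
  forall n. exists t. forall y1. ((J(t,n) | J(n,t)) & ~J(y1,y1))

forall n. exists t. forall y1. ((J(t,n) | J(n,t)) & ~J(y1,y1))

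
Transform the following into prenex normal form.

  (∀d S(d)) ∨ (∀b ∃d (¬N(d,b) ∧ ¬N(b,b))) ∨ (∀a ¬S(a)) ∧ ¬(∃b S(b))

Push ¬ through the quantifiers and connectives to reach negation normal form:
  (∀d S(d)) ∨ (∀b ∃d (¬N(d,b) ∧ ¬N(b,b))) ∨ (∀a ¬S(a)) ∧ (∀b ¬S(b))
Rename bound variables to avoid capture: d↦z1, b↦t.
  (∀d S(d)) ∨ (∀b ∃z1 (¬N(z1,b) ∧ ¬N(b,b))) ∨ (∀a ¬S(a)) ∧ (∀t ¬S(t))
Extract every quantifier outward, since the variables are now distinct and don't occur free across branches:
  ∀d ∀b ∃z1 ∀a ∀t (S(d) ∨ ¬N(z1,b) ∧ ¬N(b,b) ∨ ¬S(a) ∧ ¬S(t))

∀d ∀b ∃z1 ∀a ∀t (S(d) ∨ ¬N(z1,b) ∧ ¬N(b,b) ∨ ¬S(a) ∧ ¬S(t))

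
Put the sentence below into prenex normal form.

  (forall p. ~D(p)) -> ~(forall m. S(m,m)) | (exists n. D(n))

Eliminate → and ↔ using ¬ and ∨.
  ~(forall p. ~D(p)) | ~(forall m. S(m,m)) | (exists n. D(n))
Move each ¬ inward, flipping quantifiers it crosses:
  (exists p. D(p)) | (exists m. ~S(m,m)) | (exists n. D(n))
All bound variables are already distinct, so no renaming is needed.
Finally move all quantifiers to the prefix:
  exists p. exists m. exists n. (D(p) | ~S(m,m) | D(n))

exists p. exists m. exists n. (D(p) | ~S(m,m) | D(n))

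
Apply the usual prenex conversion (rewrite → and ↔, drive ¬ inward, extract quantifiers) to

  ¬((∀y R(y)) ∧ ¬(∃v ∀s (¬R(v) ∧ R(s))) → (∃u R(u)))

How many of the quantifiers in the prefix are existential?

First replace A → B with ¬A ∨ B.
  ¬(¬((∀y R(y)) ∧ ¬(∃v ∀s (¬R(v) ∧ R(s)))) ∨ (∃u R(u)))
Push ¬ through the quantifiers and connectives to reach negation normal form:
  (∀y R(y)) ∧ (∀v ∃s (R(v) ∨ ¬R(s))) ∧ (∀u ¬R(u))
All bound variables are already distinct, so no renaming is needed.
Pull the quantifiers to the front (each side's bound variable is not free in the other side):
  ∀y ∀v ∃s ∀u (R(y) ∧ (R(v) ∨ ¬R(s)) ∧ ¬R(u))
The prefix is ∀y ∀v ∃s ∀u: 3 universal, 1 existential.

1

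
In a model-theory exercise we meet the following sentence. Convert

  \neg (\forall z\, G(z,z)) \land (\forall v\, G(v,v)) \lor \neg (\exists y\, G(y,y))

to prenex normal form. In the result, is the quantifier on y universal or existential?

universal

Move each ¬ inward, flipping quantifiers it crosses:
  (\exists z\, \neg G(z,z)) \land (\forall v\, G(v,v)) \lor (\forall y\, \neg G(y,y))
All bound variables are already distinct, so no renaming is needed.
Extract every quantifier outward, since the variables are now distinct and don't occur free across branches:
  \exists z\, \forall v\, \forall y\, (\neg G(z,z) \land G(v,v) \lor \neg G(y,y))
The quantifier \exists y sits under an odd number of negations, so it flips to \forall y.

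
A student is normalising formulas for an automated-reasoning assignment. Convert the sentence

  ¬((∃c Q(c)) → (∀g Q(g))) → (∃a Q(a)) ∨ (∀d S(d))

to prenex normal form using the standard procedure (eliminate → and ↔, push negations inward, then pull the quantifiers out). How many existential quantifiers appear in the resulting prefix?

First replace A → B with ¬A ∨ B.
  ¬¬(¬(∃c Q(c)) ∨ (∀g Q(g))) ∨ (∃a Q(a)) ∨ (∀d S(d))
Push ¬ through the quantifiers and connectives to reach negation normal form:
  (∀c ¬Q(c)) ∨ (∀g Q(g)) ∨ (∃a Q(a)) ∨ (∀d S(d))
Extract every quantifier outward, since the variables are now distinct and don't occur free across branches:
  ∀c ∀g ∃a ∀d (¬Q(c) ∨ Q(g) ∨ Q(a) ∨ S(d))
The prefix is ∀c ∀g ∃a ∀d: 3 universal, 1 existential.

1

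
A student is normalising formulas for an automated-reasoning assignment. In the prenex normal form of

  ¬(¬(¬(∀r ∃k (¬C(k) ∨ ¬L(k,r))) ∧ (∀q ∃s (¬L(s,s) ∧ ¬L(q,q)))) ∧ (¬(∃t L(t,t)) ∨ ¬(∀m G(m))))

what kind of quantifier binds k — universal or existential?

Move each ¬ inward, flipping quantifiers it crosses:
  (∃r ∀k (C(k) ∧ L(k,r))) ∧ (∀q ∃s (¬L(s,s) ∧ ¬L(q,q))) ∨ (∃t L(t,t)) ∧ (∀m G(m))
All bound variables are already distinct, so no renaming is needed.
Pull the quantifiers to the front (each side's bound variable is not free in the other side):
  ∃r ∀k ∀q ∃s ∃t ∀m (C(k) ∧ L(k,r) ∧ ¬L(s,s) ∧ ¬L(q,q) ∨ L(t,t) ∧ G(m))
The quantifier ∃k sits under an odd number of negations, so it flips to ∀k.

universal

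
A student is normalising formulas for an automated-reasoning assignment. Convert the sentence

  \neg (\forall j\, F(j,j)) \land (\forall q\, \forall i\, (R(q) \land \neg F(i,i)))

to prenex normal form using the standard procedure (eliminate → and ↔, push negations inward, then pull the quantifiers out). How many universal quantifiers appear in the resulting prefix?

2

Drive negations inward (¬∀x A ≡ ∃x ¬A, ¬∃x A ≡ ∀x ¬A, De Morgan for ∧/∨):
  (\exists j\, \neg F(j,j)) \land (\forall q\, \forall i\, (R(q) \land \neg F(i,i)))
All bound variables are already distinct, so no renaming is needed.
Finally move all quantifiers to the prefix:
  \exists j\, \forall q\, \forall i\, (\neg F(j,j) \land R(q) \land \neg F(i,i))
The prefix is \exists j \forall q \forall i: 2 universal, 1 existential.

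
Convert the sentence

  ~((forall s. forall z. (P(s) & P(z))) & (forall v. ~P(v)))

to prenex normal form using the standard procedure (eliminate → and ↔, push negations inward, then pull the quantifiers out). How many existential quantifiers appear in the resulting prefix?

Drive negations inward (¬∀x A ≡ ∃x ¬A, ¬∃x A ≡ ∀x ¬A, De Morgan for ∧/∨):
  (exists s. exists z. (~P(s) | ~P(z))) | (exists v. P(v))
All bound variables are already distinct, so no renaming is needed.
Extract every quantifier outward, since the variables are now distinct and don't occur free across branches:
  exists s. exists z. exists v. (~P(s) | ~P(z) | P(v))
The prefix is exists s exists z exists v: 0 universal, 3 existential.

3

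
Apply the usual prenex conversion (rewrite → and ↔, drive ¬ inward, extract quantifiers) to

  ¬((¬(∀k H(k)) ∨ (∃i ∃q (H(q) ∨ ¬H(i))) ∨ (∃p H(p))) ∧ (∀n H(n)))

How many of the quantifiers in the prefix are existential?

Drive negations inward (¬∀x A ≡ ∃x ¬A, ¬∃x A ≡ ∀x ¬A, De Morgan for ∧/∨):
  (∀k H(k)) ∧ (∀i ∀q (¬H(q) ∧ H(i))) ∧ (∀p ¬H(p)) ∨ (∃n ¬H(n))
All bound variables are already distinct, so no renaming is needed.
Finally move all quantifiers to the prefix:
  ∀k ∀i ∀q ∀p ∃n (H(k) ∧ ¬H(q) ∧ H(i) ∧ ¬H(p) ∨ ¬H(n))
The prefix is ∀k ∀i ∀q ∀p ∃n: 4 universal, 1 existential.

1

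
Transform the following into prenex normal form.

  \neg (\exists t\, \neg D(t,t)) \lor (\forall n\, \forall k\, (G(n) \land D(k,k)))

Drive negations inward (¬∀x A ≡ ∃x ¬A, ¬∃x A ≡ ∀x ¬A, De Morgan for ∧/∨):
  (\forall t\, D(t,t)) \lor (\forall n\, \forall k\, (G(n) \land D(k,k)))
Finally move all quantifiers to the prefix:
  \forall t\, \forall n\, \forall k\, (D(t,t) \lor G(n) \land D(k,k))

\forall t\, \forall n\, \forall k\, (D(t,t) \lor G(n) \land D(k,k))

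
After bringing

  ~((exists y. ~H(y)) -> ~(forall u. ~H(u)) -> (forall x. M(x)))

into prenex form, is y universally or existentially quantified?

Rewrite implications/biconditionals: A → B as ¬A ∨ B.
  ~(~(exists y. ~H(y)) | ~~(forall u. ~H(u)) | (forall x. M(x)))
Move each ¬ inward, flipping quantifiers it crosses:
  (exists y. ~H(y)) & (exists u. H(u)) & (exists x. ~M(x))
All bound variables are already distinct, so no renaming is needed.
Pull the quantifiers to the front (each side's bound variable is not free in the other side):
  exists y. exists u. exists x. (~H(y) & H(u) & ~M(x))
The quantifier exists y sits under an even number of negations (counting the antecedent side of each →), so it remains existential.

existential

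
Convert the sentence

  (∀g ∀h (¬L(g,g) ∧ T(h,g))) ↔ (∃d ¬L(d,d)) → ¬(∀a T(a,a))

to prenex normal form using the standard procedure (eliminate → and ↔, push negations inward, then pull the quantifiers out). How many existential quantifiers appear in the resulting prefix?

4

Rewrite implications/biconditionals: A → B as ¬A ∨ B; A ↔ B as (¬A ∨ B) ∧ (¬B ∨ A).
  (¬(∀g ∀h (¬L(g,g) ∧ T(h,g))) ∨ ¬(∃d ¬L(d,d)) ∨ ¬(∀a T(a,a))) ∧ (¬(¬(∃d ¬L(d,d)) ∨ ¬(∀a T(a,a))) ∨ (∀g ∀h (¬L(g,g) ∧ T(h,g))))
Push ¬ through the quantifiers and connectives to reach negation normal form:
  ((∃g ∃h (L(g,g) ∨ ¬T(h,g))) ∨ (∀d L(d,d)) ∨ (∃a ¬T(a,a))) ∧ ((∃d ¬L(d,d)) ∧ (∀a T(a,a)) ∨ (∀g ∀h (¬L(g,g) ∧ T(h,g))))
Standardize variables apart so no two quantifiers bind the same name: d↦w, a↦z, g↦x, h↦t.
  ((∃g ∃h (L(g,g) ∨ ¬T(h,g))) ∨ (∀d L(d,d)) ∨ (∃a ¬T(a,a))) ∧ ((∃w ¬L(w,w)) ∧ (∀z T(z,z)) ∨ (∀x ∀t (¬L(x,x) ∧ T(t,x))))
Finally move all quantifiers to the prefix:
  ∃g ∃h ∀d ∃a ∃w ∀z ∀x ∀t ((L(g,g) ∨ ¬T(h,g) ∨ L(d,d) ∨ ¬T(a,a)) ∧ (¬L(w,w) ∧ T(z,z) ∨ ¬L(x,x) ∧ T(t,x)))
The prefix is ∃g ∃h ∀d ∃a ∃w ∀z ∀x ∀t: 4 universal, 4 existential.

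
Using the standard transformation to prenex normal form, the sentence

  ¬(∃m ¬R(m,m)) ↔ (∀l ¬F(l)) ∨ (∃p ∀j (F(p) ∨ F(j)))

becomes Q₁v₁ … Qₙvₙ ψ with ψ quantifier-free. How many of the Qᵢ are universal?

Eliminate → and ↔ using ¬ and ∨; A ↔ B as (¬A ∨ B) ∧ (¬B ∨ A).
  (¬¬(∃m ¬R(m,m)) ∨ (∀l ¬F(l)) ∨ (∃p ∀j (F(p) ∨ F(j)))) ∧ (¬((∀l ¬F(l)) ∨ (∃p ∀j (F(p) ∨ F(j)))) ∨ ¬(∃m ¬R(m,m)))
Drive negations inward (¬∀x A ≡ ∃x ¬A, ¬∃x A ≡ ∀x ¬A, De Morgan for ∧/∨):
  ((∃m ¬R(m,m)) ∨ (∀l ¬F(l)) ∨ (∃p ∀j (F(p) ∨ F(j)))) ∧ ((∃l F(l)) ∧ (∀p ∃j (¬F(p) ∧ ¬F(j))) ∨ (∀m R(m,m)))
Rename bound variables to avoid capture: l↦s, p↦y, j↦w1, m↦r.
  ((∃m ¬R(m,m)) ∨ (∀l ¬F(l)) ∨ (∃p ∀j (F(p) ∨ F(j)))) ∧ ((∃s F(s)) ∧ (∀y ∃w1 (¬F(y) ∧ ¬F(w1))) ∨ (∀r R(r,r)))
Finally move all quantifiers to the prefix:
  ∃m ∀l ∃p ∀j ∃s ∀y ∃w1 ∀r ((¬R(m,m) ∨ ¬F(l) ∨ F(p) ∨ F(j)) ∧ (F(s) ∧ ¬F(y) ∧ ¬F(w1) ∨ R(r,r)))
The prefix is ∃m ∀l ∃p ∀j ∃s ∀y ∃w1 ∀r: 4 universal, 4 existential.

4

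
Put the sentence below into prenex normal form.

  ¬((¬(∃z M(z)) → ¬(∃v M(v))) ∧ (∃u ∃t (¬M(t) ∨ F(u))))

First replace A → B with ¬A ∨ B.
  ¬((¬¬(∃z M(z)) ∨ ¬(∃v M(v))) ∧ (∃u ∃t (¬M(t) ∨ F(u))))
Drive negations inward (¬∀x A ≡ ∃x ¬A, ¬∃x A ≡ ∀x ¬A, De Morgan for ∧/∨):
  (∀z ¬M(z)) ∧ (∃v M(v)) ∨ (∀u ∀t (M(t) ∧ ¬F(u)))
Extract every quantifier outward, since the variables are now distinct and don't occur free across branches:
  ∀z ∃v ∀u ∀t (¬M(z) ∧ M(v) ∨ M(t) ∧ ¬F(u))

∀z ∃v ∀u ∀t (¬M(z) ∧ M(v) ∨ M(t) ∧ ¬F(u))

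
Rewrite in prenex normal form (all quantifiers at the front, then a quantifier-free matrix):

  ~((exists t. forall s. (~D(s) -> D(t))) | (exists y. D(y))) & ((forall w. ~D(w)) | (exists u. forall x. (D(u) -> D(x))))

Rewrite implications/biconditionals: A → B as ¬A ∨ B.
  ~((exists t. forall s. (~~D(s) | D(t))) | (exists y. D(y))) & ((forall w. ~D(w)) | (exists u. forall x. (~D(u) | D(x))))
Drive negations inward (¬∀x A ≡ ∃x ¬A, ¬∃x A ≡ ∀x ¬A, De Morgan for ∧/∨):
  (forall t. exists s. (~D(s) & ~D(t))) & (forall y. ~D(y)) & ((forall w. ~D(w)) | (exists u. forall x. (~D(u) | D(x))))
All bound variables are already distinct, so no renaming is needed.
Pull the quantifiers to the front (each side's bound variable is not free in the other side):
  forall t. exists s. forall y. forall w. exists u. forall x. (~D(s) & ~D(t) & ~D(y) & (~D(w) | ~D(u) | D(x)))

forall t. exists s. forall y. forall w. exists u. forall x. (~D(s) & ~D(t) & ~D(y) & (~D(w) | ~D(u) | D(x)))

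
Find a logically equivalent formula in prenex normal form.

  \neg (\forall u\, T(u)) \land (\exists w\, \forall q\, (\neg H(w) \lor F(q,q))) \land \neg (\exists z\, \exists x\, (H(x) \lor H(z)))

\exists u\, \exists w\, \forall q\, \forall z\, \forall x\, (\neg T(u) \land (\neg H(w) \lor F(q,q)) \land \neg H(x) \land \neg H(z))

Drive negations inward (¬∀x A ≡ ∃x ¬A, ¬∃x A ≡ ∀x ¬A, De Morgan for ∧/∨):
  (\exists u\, \neg T(u)) \land (\exists w\, \forall q\, (\neg H(w) \lor F(q,q))) \land (\forall z\, \forall x\, (\neg H(x) \land \neg H(z)))
All bound variables are already distinct, so no renaming is needed.
Pull the quantifiers to the front (each side's bound variable is not free in the other side):
  \exists u\, \exists w\, \forall q\, \forall z\, \forall x\, (\neg T(u) \land (\neg H(w) \lor F(q,q)) \land \neg H(x) \land \neg H(z))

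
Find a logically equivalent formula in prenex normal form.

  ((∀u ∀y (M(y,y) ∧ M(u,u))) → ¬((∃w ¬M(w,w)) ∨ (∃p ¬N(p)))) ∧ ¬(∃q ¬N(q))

Rewrite implications/biconditionals: A → B as ¬A ∨ B.
  (¬(∀u ∀y (M(y,y) ∧ M(u,u))) ∨ ¬((∃w ¬M(w,w)) ∨ (∃p ¬N(p)))) ∧ ¬(∃q ¬N(q))
Move each ¬ inward, flipping quantifiers it crosses:
  ((∃u ∃y (¬M(y,y) ∨ ¬M(u,u))) ∨ (∀w M(w,w)) ∧ (∀p N(p))) ∧ (∀q N(q))
Finally move all quantifiers to the prefix:
  ∃u ∃y ∀w ∀p ∀q ((¬M(y,y) ∨ ¬M(u,u) ∨ M(w,w) ∧ N(p)) ∧ N(q))

∃u ∃y ∀w ∀p ∀q ((¬M(y,y) ∨ ¬M(u,u) ∨ M(w,w) ∧ N(p)) ∧ N(q))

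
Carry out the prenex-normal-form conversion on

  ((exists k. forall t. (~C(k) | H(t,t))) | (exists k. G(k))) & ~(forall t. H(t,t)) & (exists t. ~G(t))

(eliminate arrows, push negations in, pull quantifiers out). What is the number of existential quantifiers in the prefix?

Push ¬ through the quantifiers and connectives to reach negation normal form:
  ((exists k. forall t. (~C(k) | H(t,t))) | (exists k. G(k))) & (exists t. ~H(t,t)) & (exists t. ~G(t))
Rename bound variables to avoid capture: k↦c, t↦r, t↦p.
  ((exists k. forall t. (~C(k) | H(t,t))) | (exists c. G(c))) & (exists r. ~H(r,r)) & (exists p. ~G(p))
Finally move all quantifiers to the prefix:
  exists k. forall t. exists c. exists r. exists p. ((~C(k) | H(t,t) | G(c)) & ~H(r,r) & ~G(p))
The prefix is exists k forall t exists c exists r exists p: 1 universal, 4 existential.

4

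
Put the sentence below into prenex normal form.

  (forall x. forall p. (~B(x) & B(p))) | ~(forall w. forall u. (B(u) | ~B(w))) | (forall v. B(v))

forall x. forall p. exists w. exists u. forall v. (~B(x) & B(p) | ~B(u) & B(w) | B(v))

Push ¬ through the quantifiers and connectives to reach negation normal form:
  (forall x. forall p. (~B(x) & B(p))) | (exists w. exists u. (~B(u) & B(w))) | (forall v. B(v))
Finally move all quantifiers to the prefix:
  forall x. forall p. exists w. exists u. forall v. (~B(x) & B(p) | ~B(u) & B(w) | B(v))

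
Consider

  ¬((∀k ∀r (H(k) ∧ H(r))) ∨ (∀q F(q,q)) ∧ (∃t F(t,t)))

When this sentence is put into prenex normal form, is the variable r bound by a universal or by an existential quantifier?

Drive negations inward (¬∀x A ≡ ∃x ¬A, ¬∃x A ≡ ∀x ¬A, De Morgan for ∧/∨):
  (∃k ∃r (¬H(k) ∨ ¬H(r))) ∧ ((∃q ¬F(q,q)) ∨ (∀t ¬F(t,t)))
Extract every quantifier outward, since the variables are now distinct and don't occur free across branches:
  ∃k ∃r ∃q ∀t ((¬H(k) ∨ ¬H(r)) ∧ (¬F(q,q) ∨ ¬F(t,t)))
The quantifier ∀r sits under an odd number of negations, so it flips to ∃r.

existential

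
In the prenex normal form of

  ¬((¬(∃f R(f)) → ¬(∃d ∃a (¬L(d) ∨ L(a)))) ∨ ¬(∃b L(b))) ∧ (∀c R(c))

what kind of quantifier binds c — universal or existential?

First replace A → B with ¬A ∨ B.
  ¬(¬¬(∃f R(f)) ∨ ¬(∃d ∃a (¬L(d) ∨ L(a))) ∨ ¬(∃b L(b))) ∧ (∀c R(c))
Move each ¬ inward, flipping quantifiers it crosses:
  (∀f ¬R(f)) ∧ (∃d ∃a (¬L(d) ∨ L(a))) ∧ (∃b L(b)) ∧ (∀c R(c))
Extract every quantifier outward, since the variables are now distinct and don't occur free across branches:
  ∀f ∃d ∃a ∃b ∀c (¬R(f) ∧ (¬L(d) ∨ L(a)) ∧ L(b) ∧ R(c))
The quantifier ∀c sits under an even number of negations (counting the antecedent side of each →), so it remains universal.

universal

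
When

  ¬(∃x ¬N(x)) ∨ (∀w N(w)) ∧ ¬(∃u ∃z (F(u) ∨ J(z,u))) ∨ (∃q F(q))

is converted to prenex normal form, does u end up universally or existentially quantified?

Move each ¬ inward, flipping quantifiers it crosses:
  (∀x N(x)) ∨ (∀w N(w)) ∧ (∀u ∀z (¬F(u) ∧ ¬J(z,u))) ∨ (∃q F(q))
All bound variables are already distinct, so no renaming is needed.
Pull the quantifiers to the front (each side's bound variable is not free in the other side):
  ∀x ∀w ∀u ∀z ∃q (N(x) ∨ N(w) ∧ ¬F(u) ∧ ¬J(z,u) ∨ F(q))
The quantifier ∃u sits under an odd number of negations, so it flips to ∀u.

universal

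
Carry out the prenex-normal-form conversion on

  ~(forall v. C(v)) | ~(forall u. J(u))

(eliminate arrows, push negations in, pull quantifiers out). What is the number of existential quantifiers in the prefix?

Move each ¬ inward, flipping quantifiers it crosses:
  (exists v. ~C(v)) | (exists u. ~J(u))
All bound variables are already distinct, so no renaming is needed.
Pull the quantifiers to the front (each side's bound variable is not free in the other side):
  exists v. exists u. (~C(v) | ~J(u))
The prefix is exists v exists u: 0 universal, 2 existential.

2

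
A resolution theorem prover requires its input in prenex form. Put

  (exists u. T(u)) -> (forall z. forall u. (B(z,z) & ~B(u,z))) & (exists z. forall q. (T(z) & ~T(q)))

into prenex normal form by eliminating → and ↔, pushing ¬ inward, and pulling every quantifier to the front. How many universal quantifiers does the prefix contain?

Eliminate → and ↔ using ¬ and ∨.
  ~(exists u. T(u)) | (forall z. forall u. (B(z,z) & ~B(u,z))) & (exists z. forall q. (T(z) & ~T(q)))
Push ¬ through the quantifiers and connectives to reach negation normal form:
  (forall u. ~T(u)) | (forall z. forall u. (B(z,z) & ~B(u,z))) & (exists z. forall q. (T(z) & ~T(q)))
Standardize variables apart so no two quantifiers bind the same name: u↦v1, z↦t.
  (forall u. ~T(u)) | (forall z. forall v1. (B(z,z) & ~B(v1,z))) & (exists t. forall q. (T(t) & ~T(q)))
Pull the quantifiers to the front (each side's bound variable is not free in the other side):
  forall u. forall z. forall v1. exists t. forall q. (~T(u) | B(z,z) & ~B(v1,z) & T(t) & ~T(q))
The prefix is forall u forall z forall v1 exists t forall q: 4 universal, 1 existential.

4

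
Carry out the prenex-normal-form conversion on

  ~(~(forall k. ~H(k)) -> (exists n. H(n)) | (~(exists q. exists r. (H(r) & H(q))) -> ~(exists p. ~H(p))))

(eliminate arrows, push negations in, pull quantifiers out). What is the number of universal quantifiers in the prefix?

Rewrite implications/biconditionals: A → B as ¬A ∨ B.
  ~(~~(forall k. ~H(k)) | (exists n. H(n)) | ~~(exists q. exists r. (H(r) & H(q))) | ~(exists p. ~H(p)))
Push ¬ through the quantifiers and connectives to reach negation normal form:
  (exists k. H(k)) & (forall n. ~H(n)) & (forall q. forall r. (~H(r) | ~H(q))) & (exists p. ~H(p))
All bound variables are already distinct, so no renaming is needed.
Pull the quantifiers to the front (each side's bound variable is not free in the other side):
  exists k. forall n. forall q. forall r. exists p. (H(k) & ~H(n) & (~H(r) | ~H(q)) & ~H(p))
The prefix is exists k forall n forall q forall r exists p: 3 universal, 2 existential.

3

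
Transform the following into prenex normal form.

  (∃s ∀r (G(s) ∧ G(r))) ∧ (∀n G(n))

Finally move all quantifiers to the prefix:
  ∃s ∀r ∀n (G(s) ∧ G(r) ∧ G(n))

∃s ∀r ∀n (G(s) ∧ G(r) ∧ G(n))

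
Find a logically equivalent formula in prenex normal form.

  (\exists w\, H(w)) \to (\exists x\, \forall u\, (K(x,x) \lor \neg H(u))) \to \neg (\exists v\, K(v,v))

\forall w\, \forall x\, \exists u\, \forall v\, (\neg H(w) \lor \neg K(x,x) \land H(u) \lor \neg K(v,v))

First replace A → B with ¬A ∨ B.
  \neg (\exists w\, H(w)) \lor \neg (\exists x\, \forall u\, (K(x,x) \lor \neg H(u))) \lor \neg (\exists v\, K(v,v))
Push ¬ through the quantifiers and connectives to reach negation normal form:
  (\forall w\, \neg H(w)) \lor (\forall x\, \exists u\, (\neg K(x,x) \land H(u))) \lor (\forall v\, \neg K(v,v))
All bound variables are already distinct, so no renaming is needed.
Extract every quantifier outward, since the variables are now distinct and don't occur free across branches:
  \forall w\, \forall x\, \exists u\, \forall v\, (\neg H(w) \lor \neg K(x,x) \land H(u) \lor \neg K(v,v))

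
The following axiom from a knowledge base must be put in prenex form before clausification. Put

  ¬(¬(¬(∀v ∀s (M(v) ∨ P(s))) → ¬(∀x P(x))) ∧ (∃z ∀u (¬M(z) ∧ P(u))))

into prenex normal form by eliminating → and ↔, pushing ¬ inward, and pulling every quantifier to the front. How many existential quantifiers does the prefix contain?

2

Rewrite implications/biconditionals: A → B as ¬A ∨ B.
  ¬(¬(¬¬(∀v ∀s (M(v) ∨ P(s))) ∨ ¬(∀x P(x))) ∧ (∃z ∀u (¬M(z) ∧ P(u))))
Drive negations inward (¬∀x A ≡ ∃x ¬A, ¬∃x A ≡ ∀x ¬A, De Morgan for ∧/∨):
  (∀v ∀s (M(v) ∨ P(s))) ∨ (∃x ¬P(x)) ∨ (∀z ∃u (M(z) ∨ ¬P(u)))
All bound variables are already distinct, so no renaming is needed.
Extract every quantifier outward, since the variables are now distinct and don't occur free across branches:
  ∀v ∀s ∃x ∀z ∃u (M(v) ∨ P(s) ∨ ¬P(x) ∨ M(z) ∨ ¬P(u))
The prefix is ∀v ∀s ∃x ∀z ∃u: 3 universal, 2 existential.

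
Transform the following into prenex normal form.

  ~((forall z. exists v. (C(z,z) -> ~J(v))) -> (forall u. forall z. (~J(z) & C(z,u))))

Eliminate → and ↔ using ¬ and ∨.
  ~(~(forall z. exists v. (~C(z,z) | ~J(v))) | (forall u. forall z. (~J(z) & C(z,u))))
Move each ¬ inward, flipping quantifiers it crosses:
  (forall z. exists v. (~C(z,z) | ~J(v))) & (exists u. exists z. (J(z) | ~C(z,u)))
Give each quantifier a distinct variable: z↦p.
  (forall z. exists v. (~C(z,z) | ~J(v))) & (exists u. exists p. (J(p) | ~C(p,u)))
Extract every quantifier outward, since the variables are now distinct and don't occur free across branches:
  forall z. exists v. exists u. exists p. ((~C(z,z) | ~J(v)) & (J(p) | ~C(p,u)))

forall z. exists v. exists u. exists p. ((~C(z,z) | ~J(v)) & (J(p) | ~C(p,u)))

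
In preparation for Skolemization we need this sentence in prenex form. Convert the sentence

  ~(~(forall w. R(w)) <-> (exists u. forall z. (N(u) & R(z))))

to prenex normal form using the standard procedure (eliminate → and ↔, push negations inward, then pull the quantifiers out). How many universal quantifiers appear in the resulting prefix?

3

First replace A → B with ¬A ∨ B; A ↔ B as (¬A ∨ B) ∧ (¬B ∨ A).
  ~((~~(forall w. R(w)) | (exists u. forall z. (N(u) & R(z)))) & (~(exists u. forall z. (N(u) & R(z))) | ~(forall w. R(w))))
Push ¬ through the quantifiers and connectives to reach negation normal form:
  (exists w. ~R(w)) & (forall u. exists z. (~N(u) | ~R(z))) | (exists u. forall z. (N(u) & R(z))) & (forall w. R(w))
Give each quantifier a distinct variable: u↦z1, z↦y1, w↦v.
  (exists w. ~R(w)) & (forall u. exists z. (~N(u) | ~R(z))) | (exists z1. forall y1. (N(z1) & R(y1))) & (forall v. R(v))
Pull the quantifiers to the front (each side's bound variable is not free in the other side):
  exists w. forall u. exists z. exists z1. forall y1. forall v. (~R(w) & (~N(u) | ~R(z)) | N(z1) & R(y1) & R(v))
The prefix is exists w forall u exists z exists z1 forall y1 forall v: 3 universal, 3 existential.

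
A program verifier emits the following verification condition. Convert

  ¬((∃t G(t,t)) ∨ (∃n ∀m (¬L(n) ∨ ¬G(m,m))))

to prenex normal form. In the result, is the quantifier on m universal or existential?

existential

Move each ¬ inward, flipping quantifiers it crosses:
  (∀t ¬G(t,t)) ∧ (∀n ∃m (L(n) ∧ G(m,m)))
Extract every quantifier outward, since the variables are now distinct and don't occur free across branches:
  ∀t ∀n ∃m (¬G(t,t) ∧ L(n) ∧ G(m,m))
The quantifier ∀m sits under an odd number of negations, so it flips to ∃m.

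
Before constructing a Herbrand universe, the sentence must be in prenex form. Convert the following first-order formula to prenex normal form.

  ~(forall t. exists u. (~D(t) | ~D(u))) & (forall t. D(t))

exists t. forall u. forall x. (D(t) & D(u) & D(x))

Push ¬ through the quantifiers and connectives to reach negation normal form:
  (exists t. forall u. (D(t) & D(u))) & (forall t. D(t))
Give each quantifier a distinct variable: t↦x.
  (exists t. forall u. (D(t) & D(u))) & (forall x. D(x))
Finally move all quantifiers to the prefix:
  exists t. forall u. forall x. (D(t) & D(u) & D(x))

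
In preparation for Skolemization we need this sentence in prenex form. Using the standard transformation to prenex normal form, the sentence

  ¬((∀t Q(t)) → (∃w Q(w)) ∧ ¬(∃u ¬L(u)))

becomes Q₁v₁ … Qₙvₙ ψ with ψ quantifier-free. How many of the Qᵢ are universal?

2

Eliminate → and ↔ using ¬ and ∨.
  ¬(¬(∀t Q(t)) ∨ (∃w Q(w)) ∧ ¬(∃u ¬L(u)))
Push ¬ through the quantifiers and connectives to reach negation normal form:
  (∀t Q(t)) ∧ ((∀w ¬Q(w)) ∨ (∃u ¬L(u)))
Pull the quantifiers to the front (each side's bound variable is not free in the other side):
  ∀t ∀w ∃u (Q(t) ∧ (¬Q(w) ∨ ¬L(u)))
The prefix is ∀t ∀w ∃u: 2 universal, 1 existential.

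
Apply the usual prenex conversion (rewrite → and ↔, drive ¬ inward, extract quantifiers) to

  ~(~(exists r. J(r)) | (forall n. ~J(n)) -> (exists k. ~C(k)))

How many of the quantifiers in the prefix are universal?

Rewrite implications/biconditionals: A → B as ¬A ∨ B.
  ~(~(~(exists r. J(r)) | (forall n. ~J(n))) | (exists k. ~C(k)))
Move each ¬ inward, flipping quantifiers it crosses:
  ((forall r. ~J(r)) | (forall n. ~J(n))) & (forall k. C(k))
All bound variables are already distinct, so no renaming is needed.
Extract every quantifier outward, since the variables are now distinct and don't occur free across branches:
  forall r. forall n. forall k. ((~J(r) | ~J(n)) & C(k))
The prefix is forall r forall n forall k: 3 universal, 0 existential.

3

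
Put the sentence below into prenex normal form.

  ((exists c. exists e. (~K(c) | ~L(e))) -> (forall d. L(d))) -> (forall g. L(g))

Eliminate → and ↔ using ¬ and ∨.
  ~(~(exists c. exists e. (~K(c) | ~L(e))) | (forall d. L(d))) | (forall g. L(g))
Move each ¬ inward, flipping quantifiers it crosses:
  (exists c. exists e. (~K(c) | ~L(e))) & (exists d. ~L(d)) | (forall g. L(g))
Pull the quantifiers to the front (each side's bound variable is not free in the other side):
  exists c. exists e. exists d. forall g. ((~K(c) | ~L(e)) & ~L(d) | L(g))

exists c. exists e. exists d. forall g. ((~K(c) | ~L(e)) & ~L(d) | L(g))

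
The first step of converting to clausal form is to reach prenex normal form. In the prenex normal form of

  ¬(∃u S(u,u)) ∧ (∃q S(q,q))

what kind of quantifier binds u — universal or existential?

universal

Drive negations inward (¬∀x A ≡ ∃x ¬A, ¬∃x A ≡ ∀x ¬A, De Morgan for ∧/∨):
  (∀u ¬S(u,u)) ∧ (∃q S(q,q))
All bound variables are already distinct, so no renaming is needed.
Finally move all quantifiers to the prefix:
  ∀u ∃q (¬S(u,u) ∧ S(q,q))
The quantifier ∃u sits under an odd number of negations, so it flips to ∀u.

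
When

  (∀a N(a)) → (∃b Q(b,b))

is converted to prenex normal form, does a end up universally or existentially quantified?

existential

First replace A → B with ¬A ∨ B.
  ¬(∀a N(a)) ∨ (∃b Q(b,b))
Drive negations inward (¬∀x A ≡ ∃x ¬A, ¬∃x A ≡ ∀x ¬A, De Morgan for ∧/∨):
  (∃a ¬N(a)) ∨ (∃b Q(b,b))
All bound variables are already distinct, so no renaming is needed.
Finally move all quantifiers to the prefix:
  ∃a ∃b (¬N(a) ∨ Q(b,b))
The quantifier ∀a sits under an odd number of negations (counting the antecedent side of each →), so it flips to ∃a.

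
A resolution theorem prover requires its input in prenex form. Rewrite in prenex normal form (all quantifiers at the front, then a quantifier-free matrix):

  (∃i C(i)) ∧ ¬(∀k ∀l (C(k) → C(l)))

∃i ∃k ∃l (C(i) ∧ C(k) ∧ ¬C(l))

Rewrite implications/biconditionals: A → B as ¬A ∨ B.
  (∃i C(i)) ∧ ¬(∀k ∀l (¬C(k) ∨ C(l)))
Drive negations inward (¬∀x A ≡ ∃x ¬A, ¬∃x A ≡ ∀x ¬A, De Morgan for ∧/∨):
  (∃i C(i)) ∧ (∃k ∃l (C(k) ∧ ¬C(l)))
Extract every quantifier outward, since the variables are now distinct and don't occur free across branches:
  ∃i ∃k ∃l (C(i) ∧ C(k) ∧ ¬C(l))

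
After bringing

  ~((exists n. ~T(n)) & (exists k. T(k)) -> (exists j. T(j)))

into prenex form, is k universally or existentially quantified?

First replace A → B with ¬A ∨ B.
  ~(~((exists n. ~T(n)) & (exists k. T(k))) | (exists j. T(j)))
Move each ¬ inward, flipping quantifiers it crosses:
  (exists n. ~T(n)) & (exists k. T(k)) & (forall j. ~T(j))
All bound variables are already distinct, so no renaming is needed.
Pull the quantifiers to the front (each side's bound variable is not free in the other side):
  exists n. exists k. forall j. (~T(n) & T(k) & ~T(j))
The quantifier exists k sits under an even number of negations (counting the antecedent side of each →), so it remains existential.

existential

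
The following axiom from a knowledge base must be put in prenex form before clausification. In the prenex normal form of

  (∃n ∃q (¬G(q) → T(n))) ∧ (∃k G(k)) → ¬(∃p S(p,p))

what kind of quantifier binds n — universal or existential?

First replace A → B with ¬A ∨ B.
  ¬((∃n ∃q (¬¬G(q) ∨ T(n))) ∧ (∃k G(k))) ∨ ¬(∃p S(p,p))
Drive negations inward (¬∀x A ≡ ∃x ¬A, ¬∃x A ≡ ∀x ¬A, De Morgan for ∧/∨):
  (∀n ∀q (¬G(q) ∧ ¬T(n))) ∨ (∀k ¬G(k)) ∨ (∀p ¬S(p,p))
All bound variables are already distinct, so no renaming is needed.
Pull the quantifiers to the front (each side's bound variable is not free in the other side):
  ∀n ∀q ∀k ∀p (¬G(q) ∧ ¬T(n) ∨ ¬G(k) ∨ ¬S(p,p))
The quantifier ∃n sits under an odd number of negations (counting the antecedent side of each →), so it flips to ∀n.

universal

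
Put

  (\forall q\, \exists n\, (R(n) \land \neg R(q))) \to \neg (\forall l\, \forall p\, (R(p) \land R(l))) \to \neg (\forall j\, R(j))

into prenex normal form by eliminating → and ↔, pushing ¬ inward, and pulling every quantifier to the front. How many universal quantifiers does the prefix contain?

Eliminate → and ↔ using ¬ and ∨.
  \neg (\forall q\, \exists n\, (R(n) \land \neg R(q))) \lor \neg \neg (\forall l\, \forall p\, (R(p) \land R(l))) \lor \neg (\forall j\, R(j))
Drive negations inward (¬∀x A ≡ ∃x ¬A, ¬∃x A ≡ ∀x ¬A, De Morgan for ∧/∨):
  (\exists q\, \forall n\, (\neg R(n) \lor R(q))) \lor (\forall l\, \forall p\, (R(p) \land R(l))) \lor (\exists j\, \neg R(j))
Extract every quantifier outward, since the variables are now distinct and don't occur free across branches:
  \exists q\, \forall n\, \forall l\, \forall p\, \exists j\, (\neg R(n) \lor R(q) \lor R(p) \land R(l) \lor \neg R(j))
The prefix is \exists q \forall n \forall l \forall p \exists j: 3 universal, 2 existential.

3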